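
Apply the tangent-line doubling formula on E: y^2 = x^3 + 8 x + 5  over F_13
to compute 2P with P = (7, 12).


Doubling: s = (3 x1^2 + a) / (2 y1)
s = (3*7^2 + 8) / (2*12) mod 13 = 7
x3 = s^2 - 2 x1 mod 13 = 7^2 - 2*7 = 9
y3 = s (x1 - x3) - y1 mod 13 = 7 * (7 - 9) - 12 = 0

2P = (9, 0)


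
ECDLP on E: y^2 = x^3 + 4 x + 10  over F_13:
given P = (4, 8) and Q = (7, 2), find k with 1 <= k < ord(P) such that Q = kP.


Enumerate multiples of P until we hit Q = (7, 2):
  1P = (4, 8)
  2P = (5, 5)
  3P = (0, 6)
  4P = (6, 4)
  5P = (7, 11)
  6P = (3, 6)
  7P = (10, 6)
  8P = (2, 0)
  9P = (10, 7)
  10P = (3, 7)
  11P = (7, 2)
Match found at i = 11.

k = 11


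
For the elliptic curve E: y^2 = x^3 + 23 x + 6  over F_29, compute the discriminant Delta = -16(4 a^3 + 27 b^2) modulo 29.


4 a^3 + 27 b^2 = 4*23^3 + 27*6^2 = 48668 + 972 = 49640
Delta = -16 * (49640) = -794240
Delta mod 29 = 12

Delta = 12 (mod 29)


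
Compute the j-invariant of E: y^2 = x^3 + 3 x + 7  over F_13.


Delta = -16(4 a^3 + 27 b^2) mod 13 = 10
-1728 * (4 a)^3 = -1728 * (4*3)^3 mod 13 = 12
j = 12 * 10^(-1) mod 13 = 9

j = 9 (mod 13)


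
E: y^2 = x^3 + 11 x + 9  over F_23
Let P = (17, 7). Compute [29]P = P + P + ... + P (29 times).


k = 29 = 11101_2 (binary, LSB first: 10111)
Double-and-add from P = (17, 7):
  bit 0 = 1: acc = O + (17, 7) = (17, 7)
  bit 1 = 0: acc unchanged = (17, 7)
  bit 2 = 1: acc = (17, 7) + (4, 18) = (20, 15)
  bit 3 = 1: acc = (20, 15) + (16, 16) = (0, 3)
  bit 4 = 1: acc = (0, 3) + (9, 20) = (17, 16)

29P = (17, 16)


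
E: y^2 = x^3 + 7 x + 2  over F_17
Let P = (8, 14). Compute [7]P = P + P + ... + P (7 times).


k = 7 = 111_2 (binary, LSB first: 111)
Double-and-add from P = (8, 14):
  bit 0 = 1: acc = O + (8, 14) = (8, 14)
  bit 1 = 1: acc = (8, 14) + (5, 14) = (4, 3)
  bit 2 = 1: acc = (4, 3) + (3, 4) = (11, 4)

7P = (11, 4)


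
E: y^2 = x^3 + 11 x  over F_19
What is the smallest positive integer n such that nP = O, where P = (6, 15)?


Compute successive multiples of P until we hit O:
  1P = (6, 15)
  2P = (16, 15)
  3P = (16, 4)
  4P = (6, 4)
  5P = O

ord(P) = 5


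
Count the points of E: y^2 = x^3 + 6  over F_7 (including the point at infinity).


For each x in F_7, count y with y^2 = x^3 + 0 x + 6 mod 7:
  x = 1: RHS = 0, y in [0]  -> 1 point(s)
  x = 2: RHS = 0, y in [0]  -> 1 point(s)
  x = 4: RHS = 0, y in [0]  -> 1 point(s)
Affine points: 3. Add the point at infinity: total = 4.

#E(F_7) = 4


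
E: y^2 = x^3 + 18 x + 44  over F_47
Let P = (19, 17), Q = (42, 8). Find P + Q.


P != Q, so use the chord formula.
s = (y2 - y1) / (x2 - x1) = (38) / (23) mod 47 = 18
x3 = s^2 - x1 - x2 mod 47 = 18^2 - 19 - 42 = 28
y3 = s (x1 - x3) - y1 mod 47 = 18 * (19 - 28) - 17 = 9

P + Q = (28, 9)


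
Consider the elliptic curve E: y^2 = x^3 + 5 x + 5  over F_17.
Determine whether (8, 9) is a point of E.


Check whether y^2 = x^3 + 5 x + 5 (mod 17) for (x, y) = (8, 9).
LHS: y^2 = 9^2 mod 17 = 13
RHS: x^3 + 5 x + 5 = 8^3 + 5*8 + 5 mod 17 = 13
LHS = RHS

Yes, on the curve


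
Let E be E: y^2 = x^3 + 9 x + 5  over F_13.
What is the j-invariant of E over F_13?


Delta = -16(4 a^3 + 27 b^2) mod 13 = 4
-1728 * (4 a)^3 = -1728 * (4*9)^3 mod 13 = 12
j = 12 * 4^(-1) mod 13 = 3

j = 3 (mod 13)


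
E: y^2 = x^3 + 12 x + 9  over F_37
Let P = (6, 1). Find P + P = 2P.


Doubling: s = (3 x1^2 + a) / (2 y1)
s = (3*6^2 + 12) / (2*1) mod 37 = 23
x3 = s^2 - 2 x1 mod 37 = 23^2 - 2*6 = 36
y3 = s (x1 - x3) - y1 mod 37 = 23 * (6 - 36) - 1 = 12

2P = (36, 12)


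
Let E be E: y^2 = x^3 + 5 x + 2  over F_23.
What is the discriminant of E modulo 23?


4 a^3 + 27 b^2 = 4*5^3 + 27*2^2 = 500 + 108 = 608
Delta = -16 * (608) = -9728
Delta mod 23 = 1

Delta = 1 (mod 23)


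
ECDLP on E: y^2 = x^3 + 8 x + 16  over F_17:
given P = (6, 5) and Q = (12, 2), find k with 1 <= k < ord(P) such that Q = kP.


Enumerate multiples of P until we hit Q = (12, 2):
  1P = (6, 5)
  2P = (9, 1)
  3P = (0, 4)
  4P = (3, 4)
  5P = (10, 5)
  6P = (1, 12)
  7P = (14, 13)
  8P = (15, 3)
  9P = (12, 2)
Match found at i = 9.

k = 9


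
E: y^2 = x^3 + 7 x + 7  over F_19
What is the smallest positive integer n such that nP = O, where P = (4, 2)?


Compute successive multiples of P until we hit O:
  1P = (4, 2)
  2P = (16, 4)
  3P = (8, 10)
  4P = (11, 3)
  5P = (11, 16)
  6P = (8, 9)
  7P = (16, 15)
  8P = (4, 17)
  ... (continuing to 9P)
  9P = O

ord(P) = 9


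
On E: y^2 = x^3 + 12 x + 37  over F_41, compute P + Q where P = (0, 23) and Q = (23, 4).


P != Q, so use the chord formula.
s = (y2 - y1) / (x2 - x1) = (22) / (23) mod 41 = 17
x3 = s^2 - x1 - x2 mod 41 = 17^2 - 0 - 23 = 20
y3 = s (x1 - x3) - y1 mod 41 = 17 * (0 - 20) - 23 = 6

P + Q = (20, 6)


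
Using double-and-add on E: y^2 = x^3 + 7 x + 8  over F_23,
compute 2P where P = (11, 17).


k = 2 = 10_2 (binary, LSB first: 01)
Double-and-add from P = (11, 17):
  bit 0 = 0: acc unchanged = O
  bit 1 = 1: acc = O + (17, 7) = (17, 7)

2P = (17, 7)


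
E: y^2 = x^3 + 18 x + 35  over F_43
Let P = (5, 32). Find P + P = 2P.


Doubling: s = (3 x1^2 + a) / (2 y1)
s = (3*5^2 + 18) / (2*32) mod 43 = 29
x3 = s^2 - 2 x1 mod 43 = 29^2 - 2*5 = 14
y3 = s (x1 - x3) - y1 mod 43 = 29 * (5 - 14) - 32 = 8

2P = (14, 8)


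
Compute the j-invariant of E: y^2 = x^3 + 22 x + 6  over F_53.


Delta = -16(4 a^3 + 27 b^2) mod 53 = 32
-1728 * (4 a)^3 = -1728 * (4*22)^3 mod 53 = 11
j = 11 * 32^(-1) mod 53 = 2

j = 2 (mod 53)


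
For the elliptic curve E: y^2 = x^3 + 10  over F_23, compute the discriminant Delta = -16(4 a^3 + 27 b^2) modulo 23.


4 a^3 + 27 b^2 = 4*0^3 + 27*10^2 = 0 + 2700 = 2700
Delta = -16 * (2700) = -43200
Delta mod 23 = 17

Delta = 17 (mod 23)


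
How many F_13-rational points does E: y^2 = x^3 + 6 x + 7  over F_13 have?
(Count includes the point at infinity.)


For each x in F_13, count y with y^2 = x^3 + 6 x + 7 mod 13:
  x = 1: RHS = 1, y in [1, 12]  -> 2 point(s)
  x = 2: RHS = 1, y in [1, 12]  -> 2 point(s)
  x = 3: RHS = 0, y in [0]  -> 1 point(s)
  x = 4: RHS = 4, y in [2, 11]  -> 2 point(s)
  x = 6: RHS = 12, y in [5, 8]  -> 2 point(s)
  x = 9: RHS = 10, y in [6, 7]  -> 2 point(s)
  x = 10: RHS = 1, y in [1, 12]  -> 2 point(s)
  x = 11: RHS = 0, y in [0]  -> 1 point(s)
  x = 12: RHS = 0, y in [0]  -> 1 point(s)
Affine points: 15. Add the point at infinity: total = 16.

#E(F_13) = 16


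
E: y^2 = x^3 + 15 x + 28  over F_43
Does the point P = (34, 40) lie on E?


Check whether y^2 = x^3 + 15 x + 28 (mod 43) for (x, y) = (34, 40).
LHS: y^2 = 40^2 mod 43 = 9
RHS: x^3 + 15 x + 28 = 34^3 + 15*34 + 28 mod 43 = 24
LHS != RHS

No, not on the curve


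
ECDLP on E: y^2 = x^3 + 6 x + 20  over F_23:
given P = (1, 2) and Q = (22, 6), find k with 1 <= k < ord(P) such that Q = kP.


Enumerate multiples of P until we hit Q = (22, 6):
  1P = (1, 2)
  2P = (16, 16)
  3P = (22, 6)
Match found at i = 3.

k = 3


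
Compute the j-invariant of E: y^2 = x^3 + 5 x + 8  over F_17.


Delta = -16(4 a^3 + 27 b^2) mod 17 = 1
-1728 * (4 a)^3 = -1728 * (4*5)^3 mod 17 = 9
j = 9 * 1^(-1) mod 17 = 9

j = 9 (mod 17)


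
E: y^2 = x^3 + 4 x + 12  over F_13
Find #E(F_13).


For each x in F_13, count y with y^2 = x^3 + 4 x + 12 mod 13:
  x = 0: RHS = 12, y in [5, 8]  -> 2 point(s)
  x = 1: RHS = 4, y in [2, 11]  -> 2 point(s)
  x = 3: RHS = 12, y in [5, 8]  -> 2 point(s)
  x = 4: RHS = 1, y in [1, 12]  -> 2 point(s)
  x = 5: RHS = 1, y in [1, 12]  -> 2 point(s)
  x = 8: RHS = 10, y in [6, 7]  -> 2 point(s)
  x = 9: RHS = 10, y in [6, 7]  -> 2 point(s)
  x = 10: RHS = 12, y in [5, 8]  -> 2 point(s)
  x = 11: RHS = 9, y in [3, 10]  -> 2 point(s)
Affine points: 18. Add the point at infinity: total = 19.

#E(F_13) = 19


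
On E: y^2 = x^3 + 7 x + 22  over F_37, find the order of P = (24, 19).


Compute successive multiples of P until we hit O:
  1P = (24, 19)
  2P = (5, 16)
  3P = (7, 9)
  4P = (34, 23)
  5P = (28, 9)
  6P = (19, 24)
  7P = (32, 26)
  8P = (2, 28)
  ... (continuing to 20P)
  20P = O

ord(P) = 20


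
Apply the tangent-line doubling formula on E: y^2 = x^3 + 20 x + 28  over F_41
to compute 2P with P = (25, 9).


Doubling: s = (3 x1^2 + a) / (2 y1)
s = (3*25^2 + 20) / (2*9) mod 41 = 21
x3 = s^2 - 2 x1 mod 41 = 21^2 - 2*25 = 22
y3 = s (x1 - x3) - y1 mod 41 = 21 * (25 - 22) - 9 = 13

2P = (22, 13)


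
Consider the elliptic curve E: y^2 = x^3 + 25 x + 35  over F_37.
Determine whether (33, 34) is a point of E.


Check whether y^2 = x^3 + 25 x + 35 (mod 37) for (x, y) = (33, 34).
LHS: y^2 = 34^2 mod 37 = 9
RHS: x^3 + 25 x + 35 = 33^3 + 25*33 + 35 mod 37 = 19
LHS != RHS

No, not on the curve


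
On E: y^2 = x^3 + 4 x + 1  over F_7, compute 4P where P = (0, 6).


k = 4 = 100_2 (binary, LSB first: 001)
Double-and-add from P = (0, 6):
  bit 0 = 0: acc unchanged = O
  bit 1 = 0: acc unchanged = O
  bit 2 = 1: acc = O + (0, 1) = (0, 1)

4P = (0, 1)


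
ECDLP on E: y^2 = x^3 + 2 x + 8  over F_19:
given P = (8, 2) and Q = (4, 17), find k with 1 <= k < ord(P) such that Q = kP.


Enumerate multiples of P until we hit Q = (4, 17):
  1P = (8, 2)
  2P = (4, 2)
  3P = (7, 17)
  4P = (1, 7)
  5P = (14, 5)
  6P = (2, 1)
  7P = (18, 9)
  8P = (18, 10)
  9P = (2, 18)
  10P = (14, 14)
  11P = (1, 12)
  12P = (7, 2)
  13P = (4, 17)
Match found at i = 13.

k = 13


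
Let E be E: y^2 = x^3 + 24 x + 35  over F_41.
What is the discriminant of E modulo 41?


4 a^3 + 27 b^2 = 4*24^3 + 27*35^2 = 55296 + 33075 = 88371
Delta = -16 * (88371) = -1413936
Delta mod 41 = 31

Delta = 31 (mod 41)


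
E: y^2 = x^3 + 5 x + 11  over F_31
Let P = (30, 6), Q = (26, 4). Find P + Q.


P != Q, so use the chord formula.
s = (y2 - y1) / (x2 - x1) = (29) / (27) mod 31 = 16
x3 = s^2 - x1 - x2 mod 31 = 16^2 - 30 - 26 = 14
y3 = s (x1 - x3) - y1 mod 31 = 16 * (30 - 14) - 6 = 2

P + Q = (14, 2)


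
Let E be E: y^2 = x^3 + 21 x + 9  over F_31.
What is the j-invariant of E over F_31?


Delta = -16(4 a^3 + 27 b^2) mod 31 = 23
-1728 * (4 a)^3 = -1728 * (4*21)^3 mod 31 = 27
j = 27 * 23^(-1) mod 31 = 16

j = 16 (mod 31)


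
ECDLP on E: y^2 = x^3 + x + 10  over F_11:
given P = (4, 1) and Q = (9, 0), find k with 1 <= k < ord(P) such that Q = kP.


Enumerate multiples of P until we hit Q = (9, 0):
  1P = (4, 1)
  2P = (1, 1)
  3P = (6, 10)
  4P = (2, 8)
  5P = (9, 0)
Match found at i = 5.

k = 5


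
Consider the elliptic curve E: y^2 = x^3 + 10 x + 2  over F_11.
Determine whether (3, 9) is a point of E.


Check whether y^2 = x^3 + 10 x + 2 (mod 11) for (x, y) = (3, 9).
LHS: y^2 = 9^2 mod 11 = 4
RHS: x^3 + 10 x + 2 = 3^3 + 10*3 + 2 mod 11 = 4
LHS = RHS

Yes, on the curve


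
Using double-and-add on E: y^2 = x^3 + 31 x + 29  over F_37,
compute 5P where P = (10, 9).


k = 5 = 101_2 (binary, LSB first: 101)
Double-and-add from P = (10, 9):
  bit 0 = 1: acc = O + (10, 9) = (10, 9)
  bit 1 = 0: acc unchanged = (10, 9)
  bit 2 = 1: acc = (10, 9) + (15, 13) = (23, 25)

5P = (23, 25)


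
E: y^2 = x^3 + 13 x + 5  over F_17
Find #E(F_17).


For each x in F_17, count y with y^2 = x^3 + 13 x + 5 mod 17:
  x = 1: RHS = 2, y in [6, 11]  -> 2 point(s)
  x = 4: RHS = 2, y in [6, 11]  -> 2 point(s)
  x = 5: RHS = 8, y in [5, 12]  -> 2 point(s)
  x = 8: RHS = 9, y in [3, 14]  -> 2 point(s)
  x = 9: RHS = 1, y in [1, 16]  -> 2 point(s)
  x = 10: RHS = 13, y in [8, 9]  -> 2 point(s)
  x = 11: RHS = 0, y in [0]  -> 1 point(s)
  x = 12: RHS = 2, y in [6, 11]  -> 2 point(s)
  x = 13: RHS = 8, y in [5, 12]  -> 2 point(s)
  x = 16: RHS = 8, y in [5, 12]  -> 2 point(s)
Affine points: 19. Add the point at infinity: total = 20.

#E(F_17) = 20


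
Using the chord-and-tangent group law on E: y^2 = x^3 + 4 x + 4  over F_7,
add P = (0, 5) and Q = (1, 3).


P != Q, so use the chord formula.
s = (y2 - y1) / (x2 - x1) = (5) / (1) mod 7 = 5
x3 = s^2 - x1 - x2 mod 7 = 5^2 - 0 - 1 = 3
y3 = s (x1 - x3) - y1 mod 7 = 5 * (0 - 3) - 5 = 1

P + Q = (3, 1)


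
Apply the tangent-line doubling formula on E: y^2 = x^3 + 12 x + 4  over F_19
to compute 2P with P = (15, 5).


Doubling: s = (3 x1^2 + a) / (2 y1)
s = (3*15^2 + 12) / (2*5) mod 19 = 6
x3 = s^2 - 2 x1 mod 19 = 6^2 - 2*15 = 6
y3 = s (x1 - x3) - y1 mod 19 = 6 * (15 - 6) - 5 = 11

2P = (6, 11)


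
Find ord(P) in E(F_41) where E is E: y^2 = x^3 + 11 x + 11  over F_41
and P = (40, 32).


Compute successive multiples of P until we hit O:
  1P = (40, 32)
  2P = (35, 37)
  3P = (8, 18)
  4P = (2, 0)
  5P = (8, 23)
  6P = (35, 4)
  7P = (40, 9)
  8P = O

ord(P) = 8


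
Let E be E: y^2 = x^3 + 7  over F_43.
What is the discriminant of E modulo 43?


4 a^3 + 27 b^2 = 4*0^3 + 27*7^2 = 0 + 1323 = 1323
Delta = -16 * (1323) = -21168
Delta mod 43 = 31

Delta = 31 (mod 43)


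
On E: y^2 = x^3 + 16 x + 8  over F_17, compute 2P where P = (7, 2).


Doubling: s = (3 x1^2 + a) / (2 y1)
s = (3*7^2 + 16) / (2*2) mod 17 = 11
x3 = s^2 - 2 x1 mod 17 = 11^2 - 2*7 = 5
y3 = s (x1 - x3) - y1 mod 17 = 11 * (7 - 5) - 2 = 3

2P = (5, 3)


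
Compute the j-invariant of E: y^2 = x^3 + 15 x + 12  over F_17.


Delta = -16(4 a^3 + 27 b^2) mod 17 = 14
-1728 * (4 a)^3 = -1728 * (4*15)^3 mod 17 = 5
j = 5 * 14^(-1) mod 17 = 4

j = 4 (mod 17)


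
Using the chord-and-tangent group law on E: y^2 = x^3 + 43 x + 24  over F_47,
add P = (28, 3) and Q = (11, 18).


P != Q, so use the chord formula.
s = (y2 - y1) / (x2 - x1) = (15) / (30) mod 47 = 24
x3 = s^2 - x1 - x2 mod 47 = 24^2 - 28 - 11 = 20
y3 = s (x1 - x3) - y1 mod 47 = 24 * (28 - 20) - 3 = 1

P + Q = (20, 1)


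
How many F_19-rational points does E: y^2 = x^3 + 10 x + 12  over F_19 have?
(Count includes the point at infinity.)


For each x in F_19, count y with y^2 = x^3 + 10 x + 12 mod 19:
  x = 1: RHS = 4, y in [2, 17]  -> 2 point(s)
  x = 5: RHS = 16, y in [4, 15]  -> 2 point(s)
  x = 7: RHS = 7, y in [8, 11]  -> 2 point(s)
  x = 11: RHS = 9, y in [3, 16]  -> 2 point(s)
  x = 12: RHS = 17, y in [6, 13]  -> 2 point(s)
  x = 18: RHS = 1, y in [1, 18]  -> 2 point(s)
Affine points: 12. Add the point at infinity: total = 13.

#E(F_19) = 13


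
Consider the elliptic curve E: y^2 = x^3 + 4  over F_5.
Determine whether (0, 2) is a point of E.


Check whether y^2 = x^3 + 0 x + 4 (mod 5) for (x, y) = (0, 2).
LHS: y^2 = 2^2 mod 5 = 4
RHS: x^3 + 0 x + 4 = 0^3 + 0*0 + 4 mod 5 = 4
LHS = RHS

Yes, on the curve


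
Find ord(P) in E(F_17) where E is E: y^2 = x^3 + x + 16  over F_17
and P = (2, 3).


Compute successive multiples of P until we hit O:
  1P = (2, 3)
  2P = (4, 4)
  3P = (7, 3)
  4P = (8, 14)
  5P = (8, 3)
  6P = (7, 14)
  7P = (4, 13)
  8P = (2, 14)
  ... (continuing to 9P)
  9P = O

ord(P) = 9


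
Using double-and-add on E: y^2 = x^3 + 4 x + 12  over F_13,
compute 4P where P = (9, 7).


k = 4 = 100_2 (binary, LSB first: 001)
Double-and-add from P = (9, 7):
  bit 0 = 0: acc unchanged = O
  bit 1 = 0: acc unchanged = O
  bit 2 = 1: acc = O + (11, 10) = (11, 10)

4P = (11, 10)


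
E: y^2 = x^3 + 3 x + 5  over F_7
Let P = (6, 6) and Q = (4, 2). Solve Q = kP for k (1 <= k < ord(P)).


Enumerate multiples of P until we hit Q = (4, 2):
  1P = (6, 6)
  2P = (4, 2)
Match found at i = 2.

k = 2


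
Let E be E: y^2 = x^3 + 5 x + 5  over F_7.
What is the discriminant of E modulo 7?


4 a^3 + 27 b^2 = 4*5^3 + 27*5^2 = 500 + 675 = 1175
Delta = -16 * (1175) = -18800
Delta mod 7 = 2

Delta = 2 (mod 7)


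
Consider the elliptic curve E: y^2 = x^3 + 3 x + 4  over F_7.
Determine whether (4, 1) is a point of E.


Check whether y^2 = x^3 + 3 x + 4 (mod 7) for (x, y) = (4, 1).
LHS: y^2 = 1^2 mod 7 = 1
RHS: x^3 + 3 x + 4 = 4^3 + 3*4 + 4 mod 7 = 3
LHS != RHS

No, not on the curve


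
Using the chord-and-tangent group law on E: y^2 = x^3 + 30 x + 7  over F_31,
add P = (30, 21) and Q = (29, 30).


P != Q, so use the chord formula.
s = (y2 - y1) / (x2 - x1) = (9) / (30) mod 31 = 22
x3 = s^2 - x1 - x2 mod 31 = 22^2 - 30 - 29 = 22
y3 = s (x1 - x3) - y1 mod 31 = 22 * (30 - 22) - 21 = 0

P + Q = (22, 0)


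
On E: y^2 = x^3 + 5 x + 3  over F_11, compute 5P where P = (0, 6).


k = 5 = 101_2 (binary, LSB first: 101)
Double-and-add from P = (0, 6):
  bit 0 = 1: acc = O + (0, 6) = (0, 6)
  bit 1 = 0: acc unchanged = (0, 6)
  bit 2 = 1: acc = (0, 6) + (8, 7) = (8, 4)

5P = (8, 4)


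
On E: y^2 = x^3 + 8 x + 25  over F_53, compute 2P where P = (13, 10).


Doubling: s = (3 x1^2 + a) / (2 y1)
s = (3*13^2 + 8) / (2*10) mod 53 = 39
x3 = s^2 - 2 x1 mod 53 = 39^2 - 2*13 = 11
y3 = s (x1 - x3) - y1 mod 53 = 39 * (13 - 11) - 10 = 15

2P = (11, 15)


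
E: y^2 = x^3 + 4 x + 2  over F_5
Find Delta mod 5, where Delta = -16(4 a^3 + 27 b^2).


4 a^3 + 27 b^2 = 4*4^3 + 27*2^2 = 256 + 108 = 364
Delta = -16 * (364) = -5824
Delta mod 5 = 1

Delta = 1 (mod 5)


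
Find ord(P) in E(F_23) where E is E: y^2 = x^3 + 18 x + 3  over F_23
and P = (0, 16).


Compute successive multiples of P until we hit O:
  1P = (0, 16)
  2P = (4, 22)
  3P = (4, 1)
  4P = (0, 7)
  5P = O

ord(P) = 5


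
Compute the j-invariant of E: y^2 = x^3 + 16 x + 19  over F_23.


Delta = -16(4 a^3 + 27 b^2) mod 23 = 21
-1728 * (4 a)^3 = -1728 * (4*16)^3 mod 23 = 7
j = 7 * 21^(-1) mod 23 = 8

j = 8 (mod 23)


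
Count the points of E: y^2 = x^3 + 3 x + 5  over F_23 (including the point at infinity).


For each x in F_23, count y with y^2 = x^3 + 3 x + 5 mod 23:
  x = 1: RHS = 9, y in [3, 20]  -> 2 point(s)
  x = 3: RHS = 18, y in [8, 15]  -> 2 point(s)
  x = 4: RHS = 12, y in [9, 14]  -> 2 point(s)
  x = 6: RHS = 9, y in [3, 20]  -> 2 point(s)
  x = 7: RHS = 1, y in [1, 22]  -> 2 point(s)
  x = 8: RHS = 12, y in [9, 14]  -> 2 point(s)
  x = 9: RHS = 2, y in [5, 18]  -> 2 point(s)
  x = 10: RHS = 0, y in [0]  -> 1 point(s)
  x = 11: RHS = 12, y in [9, 14]  -> 2 point(s)
  x = 14: RHS = 8, y in [10, 13]  -> 2 point(s)
  x = 16: RHS = 9, y in [3, 20]  -> 2 point(s)
  x = 17: RHS = 1, y in [1, 22]  -> 2 point(s)
  x = 18: RHS = 3, y in [7, 16]  -> 2 point(s)
  x = 22: RHS = 1, y in [1, 22]  -> 2 point(s)
Affine points: 27. Add the point at infinity: total = 28.

#E(F_23) = 28


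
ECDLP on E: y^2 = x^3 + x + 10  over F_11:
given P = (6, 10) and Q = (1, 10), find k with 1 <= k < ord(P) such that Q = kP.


Enumerate multiples of P until we hit Q = (1, 10):
  1P = (6, 10)
  2P = (2, 3)
  3P = (4, 10)
  4P = (1, 1)
  5P = (9, 0)
  6P = (1, 10)
Match found at i = 6.

k = 6


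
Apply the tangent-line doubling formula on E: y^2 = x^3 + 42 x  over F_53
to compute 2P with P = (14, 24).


Doubling: s = (3 x1^2 + a) / (2 y1)
s = (3*14^2 + 42) / (2*24) mod 53 = 33
x3 = s^2 - 2 x1 mod 53 = 33^2 - 2*14 = 1
y3 = s (x1 - x3) - y1 mod 53 = 33 * (14 - 1) - 24 = 34

2P = (1, 34)


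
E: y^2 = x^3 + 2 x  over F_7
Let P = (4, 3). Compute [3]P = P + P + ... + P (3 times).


k = 3 = 11_2 (binary, LSB first: 11)
Double-and-add from P = (4, 3):
  bit 0 = 1: acc = O + (4, 3) = (4, 3)
  bit 1 = 1: acc = (4, 3) + (0, 0) = (4, 4)

3P = (4, 4)


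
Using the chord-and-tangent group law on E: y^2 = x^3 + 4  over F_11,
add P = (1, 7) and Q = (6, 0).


P != Q, so use the chord formula.
s = (y2 - y1) / (x2 - x1) = (4) / (5) mod 11 = 3
x3 = s^2 - x1 - x2 mod 11 = 3^2 - 1 - 6 = 2
y3 = s (x1 - x3) - y1 mod 11 = 3 * (1 - 2) - 7 = 1

P + Q = (2, 1)


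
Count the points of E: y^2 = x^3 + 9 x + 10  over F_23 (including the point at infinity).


For each x in F_23, count y with y^2 = x^3 + 9 x + 10 mod 23:
  x = 2: RHS = 13, y in [6, 17]  -> 2 point(s)
  x = 3: RHS = 18, y in [8, 15]  -> 2 point(s)
  x = 4: RHS = 18, y in [8, 15]  -> 2 point(s)
  x = 6: RHS = 4, y in [2, 21]  -> 2 point(s)
  x = 7: RHS = 2, y in [5, 18]  -> 2 point(s)
  x = 12: RHS = 6, y in [11, 12]  -> 2 point(s)
  x = 13: RHS = 1, y in [1, 22]  -> 2 point(s)
  x = 15: RHS = 1, y in [1, 22]  -> 2 point(s)
  x = 16: RHS = 18, y in [8, 15]  -> 2 point(s)
  x = 17: RHS = 16, y in [4, 19]  -> 2 point(s)
  x = 18: RHS = 1, y in [1, 22]  -> 2 point(s)
  x = 19: RHS = 2, y in [5, 18]  -> 2 point(s)
  x = 20: RHS = 2, y in [5, 18]  -> 2 point(s)
  x = 22: RHS = 0, y in [0]  -> 1 point(s)
Affine points: 27. Add the point at infinity: total = 28.

#E(F_23) = 28


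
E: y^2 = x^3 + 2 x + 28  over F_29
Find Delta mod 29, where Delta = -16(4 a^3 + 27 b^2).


4 a^3 + 27 b^2 = 4*2^3 + 27*28^2 = 32 + 21168 = 21200
Delta = -16 * (21200) = -339200
Delta mod 29 = 13

Delta = 13 (mod 29)


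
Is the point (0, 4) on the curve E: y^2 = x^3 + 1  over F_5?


Check whether y^2 = x^3 + 0 x + 1 (mod 5) for (x, y) = (0, 4).
LHS: y^2 = 4^2 mod 5 = 1
RHS: x^3 + 0 x + 1 = 0^3 + 0*0 + 1 mod 5 = 1
LHS = RHS

Yes, on the curve


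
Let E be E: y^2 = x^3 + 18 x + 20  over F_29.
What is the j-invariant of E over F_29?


Delta = -16(4 a^3 + 27 b^2) mod 29 = 22
-1728 * (4 a)^3 = -1728 * (4*18)^3 mod 29 = 13
j = 13 * 22^(-1) mod 29 = 23

j = 23 (mod 29)


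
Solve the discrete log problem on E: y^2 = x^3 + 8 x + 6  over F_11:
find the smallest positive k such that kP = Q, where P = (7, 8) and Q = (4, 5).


Enumerate multiples of P until we hit Q = (4, 5):
  1P = (7, 8)
  2P = (1, 2)
  3P = (4, 6)
  4P = (9, 9)
  5P = (9, 2)
  6P = (4, 5)
Match found at i = 6.

k = 6


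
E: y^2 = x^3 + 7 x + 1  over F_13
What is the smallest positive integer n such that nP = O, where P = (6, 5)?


Compute successive multiples of P until we hit O:
  1P = (6, 5)
  2P = (0, 12)
  3P = (8, 6)
  4P = (9, 0)
  5P = (8, 7)
  6P = (0, 1)
  7P = (6, 8)
  8P = O

ord(P) = 8


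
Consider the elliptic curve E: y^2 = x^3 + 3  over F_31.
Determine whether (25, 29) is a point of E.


Check whether y^2 = x^3 + 0 x + 3 (mod 31) for (x, y) = (25, 29).
LHS: y^2 = 29^2 mod 31 = 4
RHS: x^3 + 0 x + 3 = 25^3 + 0*25 + 3 mod 31 = 4
LHS = RHS

Yes, on the curve


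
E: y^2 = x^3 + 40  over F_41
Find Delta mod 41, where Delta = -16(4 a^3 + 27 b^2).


4 a^3 + 27 b^2 = 4*0^3 + 27*40^2 = 0 + 43200 = 43200
Delta = -16 * (43200) = -691200
Delta mod 41 = 19

Delta = 19 (mod 41)


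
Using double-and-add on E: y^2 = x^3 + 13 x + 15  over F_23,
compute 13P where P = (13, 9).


k = 13 = 1101_2 (binary, LSB first: 1011)
Double-and-add from P = (13, 9):
  bit 0 = 1: acc = O + (13, 9) = (13, 9)
  bit 1 = 0: acc unchanged = (13, 9)
  bit 2 = 1: acc = (13, 9) + (12, 17) = (16, 15)
  bit 3 = 1: acc = (16, 15) + (2, 7) = (18, 20)

13P = (18, 20)


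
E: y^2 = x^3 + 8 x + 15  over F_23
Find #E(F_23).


For each x in F_23, count y with y^2 = x^3 + 8 x + 15 mod 23:
  x = 1: RHS = 1, y in [1, 22]  -> 2 point(s)
  x = 2: RHS = 16, y in [4, 19]  -> 2 point(s)
  x = 6: RHS = 3, y in [7, 16]  -> 2 point(s)
  x = 7: RHS = 0, y in [0]  -> 1 point(s)
  x = 8: RHS = 16, y in [4, 19]  -> 2 point(s)
  x = 11: RHS = 8, y in [10, 13]  -> 2 point(s)
  x = 13: RHS = 16, y in [4, 19]  -> 2 point(s)
  x = 17: RHS = 4, y in [2, 21]  -> 2 point(s)
  x = 22: RHS = 6, y in [11, 12]  -> 2 point(s)
Affine points: 17. Add the point at infinity: total = 18.

#E(F_23) = 18


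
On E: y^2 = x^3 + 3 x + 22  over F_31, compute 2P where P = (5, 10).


Doubling: s = (3 x1^2 + a) / (2 y1)
s = (3*5^2 + 3) / (2*10) mod 31 = 7
x3 = s^2 - 2 x1 mod 31 = 7^2 - 2*5 = 8
y3 = s (x1 - x3) - y1 mod 31 = 7 * (5 - 8) - 10 = 0

2P = (8, 0)


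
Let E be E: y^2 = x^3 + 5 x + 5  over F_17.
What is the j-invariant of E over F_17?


Delta = -16(4 a^3 + 27 b^2) mod 17 = 2
-1728 * (4 a)^3 = -1728 * (4*5)^3 mod 17 = 9
j = 9 * 2^(-1) mod 17 = 13

j = 13 (mod 17)


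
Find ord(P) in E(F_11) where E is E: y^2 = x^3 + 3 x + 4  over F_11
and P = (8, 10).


Compute successive multiples of P until we hit O:
  1P = (8, 10)
  2P = (0, 2)
  3P = (4, 5)
  4P = (4, 6)
  5P = (0, 9)
  6P = (8, 1)
  7P = O

ord(P) = 7


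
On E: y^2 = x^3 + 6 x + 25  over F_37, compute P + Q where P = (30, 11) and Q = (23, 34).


P != Q, so use the chord formula.
s = (y2 - y1) / (x2 - x1) = (23) / (30) mod 37 = 2
x3 = s^2 - x1 - x2 mod 37 = 2^2 - 30 - 23 = 25
y3 = s (x1 - x3) - y1 mod 37 = 2 * (30 - 25) - 11 = 36

P + Q = (25, 36)


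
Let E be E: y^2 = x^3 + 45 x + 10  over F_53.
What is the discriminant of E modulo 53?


4 a^3 + 27 b^2 = 4*45^3 + 27*10^2 = 364500 + 2700 = 367200
Delta = -16 * (367200) = -5875200
Delta mod 53 = 9

Delta = 9 (mod 53)


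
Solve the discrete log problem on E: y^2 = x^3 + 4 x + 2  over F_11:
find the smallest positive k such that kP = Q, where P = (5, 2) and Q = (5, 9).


Enumerate multiples of P until we hit Q = (5, 9):
  1P = (5, 2)
  2P = (4, 4)
  3P = (6, 0)
  4P = (4, 7)
  5P = (5, 9)
Match found at i = 5.

k = 5


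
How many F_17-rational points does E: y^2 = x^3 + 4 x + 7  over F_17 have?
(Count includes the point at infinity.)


For each x in F_17, count y with y^2 = x^3 + 4 x + 7 mod 17:
  x = 4: RHS = 2, y in [6, 11]  -> 2 point(s)
  x = 5: RHS = 16, y in [4, 13]  -> 2 point(s)
  x = 6: RHS = 9, y in [3, 14]  -> 2 point(s)
  x = 7: RHS = 4, y in [2, 15]  -> 2 point(s)
  x = 12: RHS = 15, y in [7, 10]  -> 2 point(s)
  x = 14: RHS = 2, y in [6, 11]  -> 2 point(s)
  x = 15: RHS = 8, y in [5, 12]  -> 2 point(s)
  x = 16: RHS = 2, y in [6, 11]  -> 2 point(s)
Affine points: 16. Add the point at infinity: total = 17.

#E(F_17) = 17


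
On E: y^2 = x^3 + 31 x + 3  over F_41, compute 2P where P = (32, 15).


Doubling: s = (3 x1^2 + a) / (2 y1)
s = (3*32^2 + 31) / (2*15) mod 41 = 31
x3 = s^2 - 2 x1 mod 41 = 31^2 - 2*32 = 36
y3 = s (x1 - x3) - y1 mod 41 = 31 * (32 - 36) - 15 = 25

2P = (36, 25)


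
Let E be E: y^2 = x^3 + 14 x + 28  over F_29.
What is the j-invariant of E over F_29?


Delta = -16(4 a^3 + 27 b^2) mod 29 = 11
-1728 * (4 a)^3 = -1728 * (4*14)^3 mod 29 = 20
j = 20 * 11^(-1) mod 29 = 15

j = 15 (mod 29)


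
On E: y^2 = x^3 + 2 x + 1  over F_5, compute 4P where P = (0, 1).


k = 4 = 100_2 (binary, LSB first: 001)
Double-and-add from P = (0, 1):
  bit 0 = 0: acc unchanged = O
  bit 1 = 0: acc unchanged = O
  bit 2 = 1: acc = O + (3, 2) = (3, 2)

4P = (3, 2)


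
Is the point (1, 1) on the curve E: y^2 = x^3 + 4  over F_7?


Check whether y^2 = x^3 + 0 x + 4 (mod 7) for (x, y) = (1, 1).
LHS: y^2 = 1^2 mod 7 = 1
RHS: x^3 + 0 x + 4 = 1^3 + 0*1 + 4 mod 7 = 5
LHS != RHS

No, not on the curve


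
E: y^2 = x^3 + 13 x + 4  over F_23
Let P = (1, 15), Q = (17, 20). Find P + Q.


P != Q, so use the chord formula.
s = (y2 - y1) / (x2 - x1) = (5) / (16) mod 23 = 19
x3 = s^2 - x1 - x2 mod 23 = 19^2 - 1 - 17 = 21
y3 = s (x1 - x3) - y1 mod 23 = 19 * (1 - 21) - 15 = 19

P + Q = (21, 19)


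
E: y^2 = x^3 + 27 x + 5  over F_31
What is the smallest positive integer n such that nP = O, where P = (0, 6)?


Compute successive multiples of P until we hit O:
  1P = (0, 6)
  2P = (7, 17)
  3P = (29, 6)
  4P = (2, 25)
  5P = (3, 12)
  6P = (1, 23)
  7P = (9, 27)
  8P = (24, 0)
  ... (continuing to 16P)
  16P = O

ord(P) = 16


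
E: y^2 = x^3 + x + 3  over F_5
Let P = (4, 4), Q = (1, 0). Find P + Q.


P != Q, so use the chord formula.
s = (y2 - y1) / (x2 - x1) = (1) / (2) mod 5 = 3
x3 = s^2 - x1 - x2 mod 5 = 3^2 - 4 - 1 = 4
y3 = s (x1 - x3) - y1 mod 5 = 3 * (4 - 4) - 4 = 1

P + Q = (4, 1)


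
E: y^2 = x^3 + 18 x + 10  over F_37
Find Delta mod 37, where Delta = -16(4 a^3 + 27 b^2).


4 a^3 + 27 b^2 = 4*18^3 + 27*10^2 = 23328 + 2700 = 26028
Delta = -16 * (26028) = -416448
Delta mod 37 = 24

Delta = 24 (mod 37)


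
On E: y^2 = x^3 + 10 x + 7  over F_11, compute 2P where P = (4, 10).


Doubling: s = (3 x1^2 + a) / (2 y1)
s = (3*4^2 + 10) / (2*10) mod 11 = 4
x3 = s^2 - 2 x1 mod 11 = 4^2 - 2*4 = 8
y3 = s (x1 - x3) - y1 mod 11 = 4 * (4 - 8) - 10 = 7

2P = (8, 7)


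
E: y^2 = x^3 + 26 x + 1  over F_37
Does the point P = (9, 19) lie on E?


Check whether y^2 = x^3 + 26 x + 1 (mod 37) for (x, y) = (9, 19).
LHS: y^2 = 19^2 mod 37 = 28
RHS: x^3 + 26 x + 1 = 9^3 + 26*9 + 1 mod 37 = 2
LHS != RHS

No, not on the curve


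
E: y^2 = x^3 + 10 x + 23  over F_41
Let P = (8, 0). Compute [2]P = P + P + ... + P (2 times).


k = 2 = 10_2 (binary, LSB first: 01)
Double-and-add from P = (8, 0):
  bit 0 = 0: acc unchanged = O
  bit 1 = 1: acc = O + O = O

2P = O


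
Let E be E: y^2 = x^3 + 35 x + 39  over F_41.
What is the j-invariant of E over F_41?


Delta = -16(4 a^3 + 27 b^2) mod 41 = 1
-1728 * (4 a)^3 = -1728 * (4*35)^3 mod 41 = 1
j = 1 * 1^(-1) mod 41 = 1

j = 1 (mod 41)


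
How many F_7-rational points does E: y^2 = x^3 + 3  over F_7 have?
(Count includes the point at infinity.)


For each x in F_7, count y with y^2 = x^3 + 0 x + 3 mod 7:
  x = 1: RHS = 4, y in [2, 5]  -> 2 point(s)
  x = 2: RHS = 4, y in [2, 5]  -> 2 point(s)
  x = 3: RHS = 2, y in [3, 4]  -> 2 point(s)
  x = 4: RHS = 4, y in [2, 5]  -> 2 point(s)
  x = 5: RHS = 2, y in [3, 4]  -> 2 point(s)
  x = 6: RHS = 2, y in [3, 4]  -> 2 point(s)
Affine points: 12. Add the point at infinity: total = 13.

#E(F_7) = 13


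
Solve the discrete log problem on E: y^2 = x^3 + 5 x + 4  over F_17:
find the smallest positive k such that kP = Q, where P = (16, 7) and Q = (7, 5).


Enumerate multiples of P until we hit Q = (7, 5):
  1P = (16, 7)
  2P = (11, 8)
  3P = (5, 1)
  4P = (14, 8)
  5P = (0, 2)
  6P = (9, 9)
  7P = (7, 5)
Match found at i = 7.

k = 7


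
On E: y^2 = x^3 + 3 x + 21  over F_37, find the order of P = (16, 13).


Compute successive multiples of P until we hit O:
  1P = (16, 13)
  2P = (16, 24)
  3P = O

ord(P) = 3


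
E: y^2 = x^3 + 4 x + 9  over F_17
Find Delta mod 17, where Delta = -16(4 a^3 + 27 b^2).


4 a^3 + 27 b^2 = 4*4^3 + 27*9^2 = 256 + 2187 = 2443
Delta = -16 * (2443) = -39088
Delta mod 17 = 12

Delta = 12 (mod 17)


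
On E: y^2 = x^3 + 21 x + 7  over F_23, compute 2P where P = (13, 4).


Doubling: s = (3 x1^2 + a) / (2 y1)
s = (3*13^2 + 21) / (2*4) mod 23 = 20
x3 = s^2 - 2 x1 mod 23 = 20^2 - 2*13 = 6
y3 = s (x1 - x3) - y1 mod 23 = 20 * (13 - 6) - 4 = 21

2P = (6, 21)


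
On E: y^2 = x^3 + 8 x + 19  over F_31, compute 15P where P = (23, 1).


k = 15 = 1111_2 (binary, LSB first: 1111)
Double-and-add from P = (23, 1):
  bit 0 = 1: acc = O + (23, 1) = (23, 1)
  bit 1 = 1: acc = (23, 1) + (3, 15) = (12, 13)
  bit 2 = 1: acc = (12, 13) + (10, 13) = (9, 18)
  bit 3 = 1: acc = (9, 18) + (0, 22) = (0, 9)

15P = (0, 9)


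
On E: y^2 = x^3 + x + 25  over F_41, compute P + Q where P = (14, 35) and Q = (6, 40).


P != Q, so use the chord formula.
s = (y2 - y1) / (x2 - x1) = (5) / (33) mod 41 = 25
x3 = s^2 - x1 - x2 mod 41 = 25^2 - 14 - 6 = 31
y3 = s (x1 - x3) - y1 mod 41 = 25 * (14 - 31) - 35 = 32

P + Q = (31, 32)


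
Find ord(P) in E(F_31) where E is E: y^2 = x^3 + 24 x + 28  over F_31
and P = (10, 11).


Compute successive multiples of P until we hit O:
  1P = (10, 11)
  2P = (5, 26)
  3P = (25, 3)
  4P = (4, 23)
  5P = (21, 11)
  6P = (0, 20)
  7P = (6, 4)
  8P = (20, 18)
  ... (continuing to 22P)
  22P = O

ord(P) = 22


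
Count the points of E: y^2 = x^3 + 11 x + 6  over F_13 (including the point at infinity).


For each x in F_13, count y with y^2 = x^3 + 11 x + 6 mod 13:
  x = 2: RHS = 10, y in [6, 7]  -> 2 point(s)
  x = 3: RHS = 1, y in [1, 12]  -> 2 point(s)
  x = 4: RHS = 10, y in [6, 7]  -> 2 point(s)
  x = 5: RHS = 4, y in [2, 11]  -> 2 point(s)
  x = 7: RHS = 10, y in [6, 7]  -> 2 point(s)
Affine points: 10. Add the point at infinity: total = 11.

#E(F_13) = 11


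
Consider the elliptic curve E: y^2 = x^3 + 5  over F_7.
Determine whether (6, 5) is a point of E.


Check whether y^2 = x^3 + 0 x + 5 (mod 7) for (x, y) = (6, 5).
LHS: y^2 = 5^2 mod 7 = 4
RHS: x^3 + 0 x + 5 = 6^3 + 0*6 + 5 mod 7 = 4
LHS = RHS

Yes, on the curve


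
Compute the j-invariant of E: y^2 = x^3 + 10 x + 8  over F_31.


Delta = -16(4 a^3 + 27 b^2) mod 31 = 19
-1728 * (4 a)^3 = -1728 * (4*10)^3 mod 31 = 4
j = 4 * 19^(-1) mod 31 = 10

j = 10 (mod 31)


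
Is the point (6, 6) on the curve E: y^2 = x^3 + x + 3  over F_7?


Check whether y^2 = x^3 + 1 x + 3 (mod 7) for (x, y) = (6, 6).
LHS: y^2 = 6^2 mod 7 = 1
RHS: x^3 + 1 x + 3 = 6^3 + 1*6 + 3 mod 7 = 1
LHS = RHS

Yes, on the curve


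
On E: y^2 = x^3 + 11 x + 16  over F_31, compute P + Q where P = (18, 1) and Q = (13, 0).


P != Q, so use the chord formula.
s = (y2 - y1) / (x2 - x1) = (30) / (26) mod 31 = 25
x3 = s^2 - x1 - x2 mod 31 = 25^2 - 18 - 13 = 5
y3 = s (x1 - x3) - y1 mod 31 = 25 * (18 - 5) - 1 = 14

P + Q = (5, 14)


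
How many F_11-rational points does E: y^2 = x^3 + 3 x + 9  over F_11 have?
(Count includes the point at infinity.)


For each x in F_11, count y with y^2 = x^3 + 3 x + 9 mod 11:
  x = 0: RHS = 9, y in [3, 8]  -> 2 point(s)
  x = 2: RHS = 1, y in [1, 10]  -> 2 point(s)
  x = 3: RHS = 1, y in [1, 10]  -> 2 point(s)
  x = 6: RHS = 1, y in [1, 10]  -> 2 point(s)
  x = 10: RHS = 5, y in [4, 7]  -> 2 point(s)
Affine points: 10. Add the point at infinity: total = 11.

#E(F_11) = 11


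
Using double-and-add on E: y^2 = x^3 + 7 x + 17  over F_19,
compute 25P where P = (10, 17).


k = 25 = 11001_2 (binary, LSB first: 10011)
Double-and-add from P = (10, 17):
  bit 0 = 1: acc = O + (10, 17) = (10, 17)
  bit 1 = 0: acc unchanged = (10, 17)
  bit 2 = 0: acc unchanged = (10, 17)
  bit 3 = 1: acc = (10, 17) + (12, 9) = (13, 14)
  bit 4 = 1: acc = (13, 14) + (18, 3) = (5, 14)

25P = (5, 14)


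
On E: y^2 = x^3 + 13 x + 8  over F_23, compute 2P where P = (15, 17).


Doubling: s = (3 x1^2 + a) / (2 y1)
s = (3*15^2 + 13) / (2*17) mod 23 = 4
x3 = s^2 - 2 x1 mod 23 = 4^2 - 2*15 = 9
y3 = s (x1 - x3) - y1 mod 23 = 4 * (15 - 9) - 17 = 7

2P = (9, 7)


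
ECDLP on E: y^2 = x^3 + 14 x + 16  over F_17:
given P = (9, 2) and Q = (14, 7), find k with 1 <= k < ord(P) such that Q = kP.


Enumerate multiples of P until we hit Q = (14, 7):
  1P = (9, 2)
  2P = (12, 5)
  3P = (14, 10)
  4P = (2, 16)
  5P = (10, 0)
  6P = (2, 1)
  7P = (14, 7)
Match found at i = 7.

k = 7


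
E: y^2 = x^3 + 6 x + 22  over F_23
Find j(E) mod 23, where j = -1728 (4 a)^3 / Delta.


Delta = -16(4 a^3 + 27 b^2) mod 23 = 4
-1728 * (4 a)^3 = -1728 * (4*6)^3 mod 23 = 20
j = 20 * 4^(-1) mod 23 = 5

j = 5 (mod 23)


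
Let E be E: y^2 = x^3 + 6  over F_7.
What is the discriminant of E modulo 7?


4 a^3 + 27 b^2 = 4*0^3 + 27*6^2 = 0 + 972 = 972
Delta = -16 * (972) = -15552
Delta mod 7 = 2

Delta = 2 (mod 7)


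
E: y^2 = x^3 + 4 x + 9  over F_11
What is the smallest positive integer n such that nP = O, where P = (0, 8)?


Compute successive multiples of P until we hit O:
  1P = (0, 8)
  2P = (9, 9)
  3P = (5, 0)
  4P = (9, 2)
  5P = (0, 3)
  6P = O

ord(P) = 6


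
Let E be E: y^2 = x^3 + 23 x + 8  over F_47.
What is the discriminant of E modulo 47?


4 a^3 + 27 b^2 = 4*23^3 + 27*8^2 = 48668 + 1728 = 50396
Delta = -16 * (50396) = -806336
Delta mod 47 = 43

Delta = 43 (mod 47)


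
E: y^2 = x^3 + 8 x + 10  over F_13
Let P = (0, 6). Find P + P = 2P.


Doubling: s = (3 x1^2 + a) / (2 y1)
s = (3*0^2 + 8) / (2*6) mod 13 = 5
x3 = s^2 - 2 x1 mod 13 = 5^2 - 2*0 = 12
y3 = s (x1 - x3) - y1 mod 13 = 5 * (0 - 12) - 6 = 12

2P = (12, 12)


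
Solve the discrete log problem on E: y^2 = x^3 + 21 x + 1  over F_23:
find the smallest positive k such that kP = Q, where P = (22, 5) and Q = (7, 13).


Enumerate multiples of P until we hit Q = (7, 13):
  1P = (22, 5)
  2P = (5, 22)
  3P = (20, 16)
  4P = (17, 2)
  5P = (0, 22)
  6P = (14, 16)
  7P = (18, 1)
  8P = (7, 10)
  9P = (12, 7)
  10P = (1, 0)
  11P = (12, 16)
  12P = (7, 13)
Match found at i = 12.

k = 12


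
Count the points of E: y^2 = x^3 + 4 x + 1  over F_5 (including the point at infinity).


For each x in F_5, count y with y^2 = x^3 + 4 x + 1 mod 5:
  x = 0: RHS = 1, y in [1, 4]  -> 2 point(s)
  x = 1: RHS = 1, y in [1, 4]  -> 2 point(s)
  x = 3: RHS = 0, y in [0]  -> 1 point(s)
  x = 4: RHS = 1, y in [1, 4]  -> 2 point(s)
Affine points: 7. Add the point at infinity: total = 8.

#E(F_5) = 8


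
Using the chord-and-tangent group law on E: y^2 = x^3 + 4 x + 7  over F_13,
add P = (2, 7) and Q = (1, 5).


P != Q, so use the chord formula.
s = (y2 - y1) / (x2 - x1) = (11) / (12) mod 13 = 2
x3 = s^2 - x1 - x2 mod 13 = 2^2 - 2 - 1 = 1
y3 = s (x1 - x3) - y1 mod 13 = 2 * (2 - 1) - 7 = 8

P + Q = (1, 8)


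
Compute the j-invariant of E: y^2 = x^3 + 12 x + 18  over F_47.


Delta = -16(4 a^3 + 27 b^2) mod 47 = 44
-1728 * (4 a)^3 = -1728 * (4*12)^3 mod 47 = 11
j = 11 * 44^(-1) mod 47 = 12

j = 12 (mod 47)


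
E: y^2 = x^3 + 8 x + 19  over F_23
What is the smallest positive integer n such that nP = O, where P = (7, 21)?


Compute successive multiples of P until we hit O:
  1P = (7, 21)
  2P = (17, 10)
  3P = (17, 13)
  4P = (7, 2)
  5P = O

ord(P) = 5


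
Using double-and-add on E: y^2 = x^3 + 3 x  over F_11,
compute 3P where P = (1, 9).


k = 3 = 11_2 (binary, LSB first: 11)
Double-and-add from P = (1, 9):
  bit 0 = 1: acc = O + (1, 9) = (1, 9)
  bit 1 = 1: acc = (1, 9) + (3, 5) = (0, 0)

3P = (0, 0)


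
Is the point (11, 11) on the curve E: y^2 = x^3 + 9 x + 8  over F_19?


Check whether y^2 = x^3 + 9 x + 8 (mod 19) for (x, y) = (11, 11).
LHS: y^2 = 11^2 mod 19 = 7
RHS: x^3 + 9 x + 8 = 11^3 + 9*11 + 8 mod 19 = 13
LHS != RHS

No, not on the curve


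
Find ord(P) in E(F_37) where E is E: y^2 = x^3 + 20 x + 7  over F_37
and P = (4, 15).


Compute successive multiples of P until we hit O:
  1P = (4, 15)
  2P = (32, 35)
  3P = (0, 9)
  4P = (26, 26)
  5P = (35, 25)
  6P = (9, 18)
  7P = (14, 16)
  8P = (29, 1)
  ... (continuing to 17P)
  17P = O

ord(P) = 17


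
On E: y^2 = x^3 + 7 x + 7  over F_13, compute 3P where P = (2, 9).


k = 3 = 11_2 (binary, LSB first: 11)
Double-and-add from P = (2, 9):
  bit 0 = 1: acc = O + (2, 9) = (2, 9)
  bit 1 = 1: acc = (2, 9) + (12, 5) = (8, 9)

3P = (8, 9)


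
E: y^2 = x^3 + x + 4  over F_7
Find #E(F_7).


For each x in F_7, count y with y^2 = x^3 + 1 x + 4 mod 7:
  x = 0: RHS = 4, y in [2, 5]  -> 2 point(s)
  x = 2: RHS = 0, y in [0]  -> 1 point(s)
  x = 4: RHS = 2, y in [3, 4]  -> 2 point(s)
  x = 5: RHS = 1, y in [1, 6]  -> 2 point(s)
  x = 6: RHS = 2, y in [3, 4]  -> 2 point(s)
Affine points: 9. Add the point at infinity: total = 10.

#E(F_7) = 10


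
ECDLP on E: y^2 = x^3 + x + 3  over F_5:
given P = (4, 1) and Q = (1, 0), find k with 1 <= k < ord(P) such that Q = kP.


Enumerate multiples of P until we hit Q = (1, 0):
  1P = (4, 1)
  2P = (1, 0)
Match found at i = 2.

k = 2


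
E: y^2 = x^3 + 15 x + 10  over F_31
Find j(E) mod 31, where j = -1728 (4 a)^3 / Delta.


Delta = -16(4 a^3 + 27 b^2) mod 31 = 22
-1728 * (4 a)^3 = -1728 * (4*15)^3 mod 31 = 29
j = 29 * 22^(-1) mod 31 = 14

j = 14 (mod 31)


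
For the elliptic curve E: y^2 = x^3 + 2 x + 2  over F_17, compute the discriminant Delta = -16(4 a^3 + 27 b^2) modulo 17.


4 a^3 + 27 b^2 = 4*2^3 + 27*2^2 = 32 + 108 = 140
Delta = -16 * (140) = -2240
Delta mod 17 = 4

Delta = 4 (mod 17)


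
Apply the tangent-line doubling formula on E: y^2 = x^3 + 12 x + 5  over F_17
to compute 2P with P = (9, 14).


Doubling: s = (3 x1^2 + a) / (2 y1)
s = (3*9^2 + 12) / (2*14) mod 17 = 0
x3 = s^2 - 2 x1 mod 17 = 0^2 - 2*9 = 16
y3 = s (x1 - x3) - y1 mod 17 = 0 * (9 - 16) - 14 = 3

2P = (16, 3)


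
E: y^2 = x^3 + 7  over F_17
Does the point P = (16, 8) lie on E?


Check whether y^2 = x^3 + 0 x + 7 (mod 17) for (x, y) = (16, 8).
LHS: y^2 = 8^2 mod 17 = 13
RHS: x^3 + 0 x + 7 = 16^3 + 0*16 + 7 mod 17 = 6
LHS != RHS

No, not on the curve


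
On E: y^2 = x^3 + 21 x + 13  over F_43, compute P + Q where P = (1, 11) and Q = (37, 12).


P != Q, so use the chord formula.
s = (y2 - y1) / (x2 - x1) = (1) / (36) mod 43 = 6
x3 = s^2 - x1 - x2 mod 43 = 6^2 - 1 - 37 = 41
y3 = s (x1 - x3) - y1 mod 43 = 6 * (1 - 41) - 11 = 7

P + Q = (41, 7)


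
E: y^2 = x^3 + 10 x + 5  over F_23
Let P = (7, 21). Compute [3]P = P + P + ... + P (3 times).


k = 3 = 11_2 (binary, LSB first: 11)
Double-and-add from P = (7, 21):
  bit 0 = 1: acc = O + (7, 21) = (7, 21)
  bit 1 = 1: acc = (7, 21) + (10, 22) = (1, 4)

3P = (1, 4)


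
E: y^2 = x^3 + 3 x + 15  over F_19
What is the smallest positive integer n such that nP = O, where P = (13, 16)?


Compute successive multiples of P until we hit O:
  1P = (13, 16)
  2P = (17, 1)
  3P = (9, 7)
  4P = (8, 0)
  5P = (9, 12)
  6P = (17, 18)
  7P = (13, 3)
  8P = O

ord(P) = 8
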